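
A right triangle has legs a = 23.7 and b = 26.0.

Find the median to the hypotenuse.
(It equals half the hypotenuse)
Hypotenuse c = √(a² + b²) = √(561.69 + 676) = √1237.69 ≈ 35.1808
Median to hypotenuse = c/2 ≈ 35.1808/2 ≈ 17.5904

Median = 17.59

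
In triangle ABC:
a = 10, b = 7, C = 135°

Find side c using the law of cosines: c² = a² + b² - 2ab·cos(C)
c² = 10² + 7² − 2·10·7·cos(135°)
cos(135°) ≈ -0.707107
c² ≈ 100 + 49 − 140·(-0.707107) ≈ 149 + 98.9949 ≈ 247.995
c ≈ √247.995 ≈ 15.7479

c = 15.75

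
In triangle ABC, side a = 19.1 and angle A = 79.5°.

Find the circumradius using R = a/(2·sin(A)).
R = a/(2·sin(A)) = 19.1/(2·sin(79.5°))
sin(79.5°) ≈ 0.983255
R ≈ 19.1/(2·0.983255) = 19.1/1.96651 ≈ 9.71264

R = 9.713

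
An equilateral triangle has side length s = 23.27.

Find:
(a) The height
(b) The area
(a) The height splits the triangle into two 30-60-90 halves: h = s·√3/2 = 23.27·1.73205/2 ≈ 40.3048/2 ≈ 20.1524
(b) Area = (√3/4)·s² = (√3/4)·23.27² = (√3/4)·541.4929 ≈ 0.433013·541.4929 ≈ 234.473

Height = 20.15, Area = 234.5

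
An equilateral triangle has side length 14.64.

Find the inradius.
r = Area/s with s the semi-perimeter.
Area = (√3/4)·14.64² = (√3/4)·214.3296 ≈ 0.433013·214.3296 ≈ 92.8074
s = 3·14.64/2 = 21.96
r ≈ 92.8074/21.96 ≈ 4.2262
(Equivalently r = side/(2√3) = 14.64/3.4641 ≈ 4.2262.)

r = 4.226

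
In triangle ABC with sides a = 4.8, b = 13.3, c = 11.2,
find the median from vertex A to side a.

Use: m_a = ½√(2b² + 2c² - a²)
m_a = ½√(2·13.3² + 2·11.2² − 4.8²) = ½√(2·176.89 + 2·125.44 − 23.04) = ½√(353.78 + 250.88 − 23.04) = ½√581.62
√581.62 ≈ 24.1168, so m_a ≈ 12.0584

m_a = 12.06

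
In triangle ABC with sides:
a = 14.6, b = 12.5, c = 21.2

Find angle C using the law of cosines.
c² = a² + b² − 2ab·cos(C)  ⇒  cos(C) = (a² + b² − c²)/(2ab)
cos(C) = (14.6² + 12.5² − 21.2²)/(2·14.6·12.5) = (213.16 + 156.25 − 449.44)/365 = -80.03/365 ≈ -0.21926
C = arccos(-0.21926) ≈ 102.666°

C = 102.7°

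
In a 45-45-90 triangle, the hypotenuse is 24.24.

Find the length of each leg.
In a 45-45-90 triangle hypotenuse = leg·√2, so leg = hypotenuse/√2.
Leg = 24.24/√2 ≈ 24.24/1.41421 ≈ 17.1403

Each leg = 17.14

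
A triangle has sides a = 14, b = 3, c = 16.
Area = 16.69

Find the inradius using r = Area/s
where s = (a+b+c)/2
s = (14 + 3 + 16)/2 = 33/2 = 16.5
r = Area/s = 16.69/16.5 ≈ 1.01152

r = 1.012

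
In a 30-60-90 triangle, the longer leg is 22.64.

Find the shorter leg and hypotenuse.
In a 30-60-90 triangle the sides are in ratio 1 : √3 : 2, so short leg = long leg/√3 and hypotenuse = 2·(short leg).
Short leg = 22.64/√3 ≈ 22.64/1.73205 ≈ 13.0712
Hypotenuse = 2·13.0712 ≈ 26.1424

Short leg = 13.07, Hypotenuse = 26.14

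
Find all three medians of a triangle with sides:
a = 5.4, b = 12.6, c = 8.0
Median formula: m_a = ½√(2b² + 2c² − a²) (and cyclically). a² = 29.16, b² = 158.76, c² = 64.
m_a = ½√(2·158.76 + 2·64 − 29.16) = ½√416.36 ≈ ½·20.4049 ≈ 10.2025
m_b = ½√(2·29.16 + 2·64 − 158.76) = ½√27.56 ≈ ½·5.24976 ≈ 2.62488
m_c = ½√(2·29.16 + 2·158.76 − 64) = ½√311.84 ≈ ½·17.659 ≈ 8.8295

m_a = 10.2, m_b = 2.625, m_c = 8.829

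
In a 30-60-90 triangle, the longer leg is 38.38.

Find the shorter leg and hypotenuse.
In a 30-60-90 triangle the sides are in ratio 1 : √3 : 2, so short leg = long leg/√3 and hypotenuse = 2·(short leg).
Short leg = 38.38/√3 ≈ 38.38/1.73205 ≈ 22.1587
Hypotenuse = 2·22.1587 ≈ 44.3174

Short leg = 22.16, Hypotenuse = 44.32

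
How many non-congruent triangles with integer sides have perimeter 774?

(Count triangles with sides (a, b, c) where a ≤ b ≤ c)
Let a ≤ b ≤ c with a + b + c = 774. The only binding inequality is a + b > c, i.e. 774 − c > c, so c < 774/2; and c ≥ 774/3 since c is the largest side.
So 258 ≤ c ≤ 386. For each c, b runs from ⌈(774 − c)/2⌉ up to c (then a = 774 − b − c satisfies 1 ≤ a ≤ b automatically), giving c − ⌈(774 − c)/2⌉ + 1 choices.
Summing over c: 1 + 2 + 4 + 5 + … + 191 + 193  (129 terms, c = 258, …, 386) = 12481
Check (closed form: nearest integer to p²/48 for even p, (p+3)²/48 for odd p): 774²/48 = 599076/48 ≈ 12480.75 → 12481

12481 triangles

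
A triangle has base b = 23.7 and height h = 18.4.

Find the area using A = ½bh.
A = ½·b·h = ½·23.7·18.4 = ½·436.08 = 218.04

Area = 218.04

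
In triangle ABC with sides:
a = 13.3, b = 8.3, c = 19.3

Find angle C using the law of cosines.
c² = a² + b² − 2ab·cos(C)  ⇒  cos(C) = (a² + b² − c²)/(2ab)
cos(C) = (13.3² + 8.3² − 19.3²)/(2·13.3·8.3) = (176.89 + 68.89 − 372.49)/220.78 = -126.71/220.78 ≈ -0.57392
C = arccos(-0.57392) ≈ 125.024°

C = 125°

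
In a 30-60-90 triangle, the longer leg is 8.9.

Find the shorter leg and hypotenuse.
In a 30-60-90 triangle the sides are in ratio 1 : √3 : 2, so short leg = long leg/√3 and hypotenuse = 2·(short leg).
Short leg = 8.9/√3 ≈ 8.9/1.73205 ≈ 5.13842
Hypotenuse = 2·5.13842 ≈ 10.2768

Short leg = 5.138, Hypotenuse = 10.28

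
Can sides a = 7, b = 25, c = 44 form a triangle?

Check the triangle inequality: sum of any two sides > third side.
a + b vs c: 7 + 25 = 32 ≤ 44  ✗
a + c vs b: 7 + 44 = 51 > 25  ✓
b + c vs a: 25 + 44 = 69 > 7  ✓

No: 7 + 25 = 32 is not > 44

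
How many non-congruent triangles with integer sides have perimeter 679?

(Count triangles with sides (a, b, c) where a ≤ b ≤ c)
Let a ≤ b ≤ c with a + b + c = 679. The only binding inequality is a + b > c, i.e. 679 − c > c, so c < 679/2; and c ≥ 679/3 since c is the largest side.
So 227 ≤ c ≤ 339. For each c, b runs from ⌈(679 − c)/2⌉ up to c (then a = 679 − b − c satisfies 1 ≤ a ≤ b automatically), giving c − ⌈(679 − c)/2⌉ + 1 choices.
Summing over c: 2 + 3 + 5 + 6 + … + 168 + 170  (113 terms, c = 227, …, 339) = 9690
Check (closed form: nearest integer to p²/48 for even p, (p+3)²/48 for odd p): (679+3)²/48 = 682²/48 = 465124/48 ≈ 9690.08 → 9690

9690 triangles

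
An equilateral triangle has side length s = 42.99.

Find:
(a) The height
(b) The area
(a) The height splits the triangle into two 30-60-90 halves: h = s·√3/2 = 42.99·1.73205/2 ≈ 74.4609/2 ≈ 37.2304
(b) Area = (√3/4)·s² = (√3/4)·42.99² = (√3/4)·1848.1401 ≈ 0.433013·1848.1401 ≈ 800.268

Height = 37.23, Area = 800.3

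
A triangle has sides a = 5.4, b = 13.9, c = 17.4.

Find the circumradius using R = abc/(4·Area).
First find the area with Heron's formula.
s = (5.4 + 13.9 + 17.4)/2 = 18.35
Area = √(s(s−a)(s−b)(s−c)) = √(18.35·12.95·4.45·0.95) ≈ √1004.59 ≈ 31.6953
abc = 5.4·13.9·17.4 = 1306.044
R = abc/(4·Area) ≈ 1306.044/(4·31.6953) = 1306.044/126.781 ≈ 10.3016

R = 10.3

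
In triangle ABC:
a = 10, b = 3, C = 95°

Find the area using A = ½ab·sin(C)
A = ½·a·b·sin(C) = ½·10·3·sin(95°)
sin(95°) ≈ 0.996195
A ≈ ½·30·0.996195 = 15·0.996195 ≈ 14.9429

Area = 14.94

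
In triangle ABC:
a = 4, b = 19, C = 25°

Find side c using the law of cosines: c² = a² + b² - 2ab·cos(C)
c² = 4² + 19² − 2·4·19·cos(25°)
cos(25°) ≈ 0.906308
c² ≈ 16 + 361 − 152·(0.906308) ≈ 377 − 137.759 ≈ 239.241
c ≈ √239.241 ≈ 15.4674

c = 15.47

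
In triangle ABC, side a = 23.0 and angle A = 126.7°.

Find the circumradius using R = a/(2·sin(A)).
R = a/(2·sin(A)) = 23.0/(2·sin(126.7°))
sin(126.7°) ≈ 0.801776
R ≈ 23.0/(2·0.801776) = 23.0/1.60355 ≈ 14.3432

R = 14.34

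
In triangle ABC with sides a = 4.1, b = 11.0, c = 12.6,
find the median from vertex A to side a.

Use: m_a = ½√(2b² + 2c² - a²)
m_a = ½√(2·11.0² + 2·12.6² − 4.1²) = ½√(2·121 + 2·158.76 − 16.81) = ½√(242 + 317.52 − 16.81) = ½√542.71
√542.71 ≈ 23.2961, so m_a ≈ 11.6481

m_a = 11.65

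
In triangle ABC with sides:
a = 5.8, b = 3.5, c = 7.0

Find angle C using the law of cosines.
c² = a² + b² − 2ab·cos(C)  ⇒  cos(C) = (a² + b² − c²)/(2ab)
cos(C) = (5.8² + 3.5² − 7.0²)/(2·5.8·3.5) = (33.64 + 12.25 − 49)/40.6 = -3.11/40.6 ≈ -0.076601
C = arccos(-0.076601) ≈ 94.3932°

C = 94.39°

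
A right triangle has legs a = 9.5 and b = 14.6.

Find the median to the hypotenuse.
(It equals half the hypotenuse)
Hypotenuse c = √(a² + b²) = √(90.25 + 213.16) = √303.41 ≈ 17.4187
Median to hypotenuse = c/2 ≈ 17.4187/2 ≈ 8.70933

Median = 8.709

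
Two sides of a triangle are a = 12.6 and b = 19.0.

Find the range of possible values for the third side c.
Triangle inequality: |a − b| < c < a + b
|a − b| = |12.6 − 19.0| = 6.4
a + b = 12.6 + 19.0 = 31.6

6.4 < c < 31.6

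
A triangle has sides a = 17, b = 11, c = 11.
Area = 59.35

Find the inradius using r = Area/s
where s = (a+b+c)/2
s = (17 + 11 + 11)/2 = 39/2 = 19.5
r = Area/s = 59.35/19.5 ≈ 3.04359

r = 3.044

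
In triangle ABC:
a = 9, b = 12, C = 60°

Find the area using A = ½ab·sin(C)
A = ½·a·b·sin(C) = ½·9·12·sin(60°)
sin(60°) ≈ 0.866025
A ≈ ½·108·0.866025 = 54·0.866025 ≈ 46.7654

Area = 46.77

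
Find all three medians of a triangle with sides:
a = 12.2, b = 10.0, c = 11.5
Median formula: m_a = ½√(2b² + 2c² − a²) (and cyclically). a² = 148.84, b² = 100, c² = 132.25.
m_a = ½√(2·100 + 2·132.25 − 148.84) = ½√315.66 ≈ ½·17.7668 ≈ 8.88341
m_b = ½√(2·148.84 + 2·132.25 − 100) = ½√462.18 ≈ ½·21.4984 ≈ 10.7492
m_c = ½√(2·148.84 + 2·100 − 132.25) = ½√365.43 ≈ ½·19.1162 ≈ 9.55811

m_a = 8.883, m_b = 10.75, m_c = 9.558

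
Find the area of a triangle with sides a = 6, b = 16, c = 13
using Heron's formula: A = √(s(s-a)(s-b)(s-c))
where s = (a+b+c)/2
s = (6 + 16 + 13)/2 = 35/2 = 17.5
s − a = 11.5, s − b = 1.5, s − c = 4.5
s(s−a)(s−b)(s−c) = 17.5·11.5·1.5·4.5 = 1358.4375
Area = √1358.4375 ≈ 36.857

s = 17.5, Area = 36.86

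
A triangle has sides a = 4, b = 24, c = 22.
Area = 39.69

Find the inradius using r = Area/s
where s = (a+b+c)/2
s = (4 + 24 + 22)/2 = 50/2 = 25
r = Area/s = 39.69/25 ≈ 1.5876

r = 1.588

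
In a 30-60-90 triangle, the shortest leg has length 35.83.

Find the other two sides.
In a 30-60-90 triangle the sides are in ratio 1 : √3 : 2 (short leg : long leg : hypotenuse).
Long leg = 35.83·√3 ≈ 35.83·1.73205 ≈ 62.0594
Hypotenuse = 2·35.83 = 71.66

Long leg = 35.83√3 = 62.06, Hypotenuse = 71.66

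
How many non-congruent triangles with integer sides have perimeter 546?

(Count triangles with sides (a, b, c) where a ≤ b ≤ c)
Let a ≤ b ≤ c with a + b + c = 546. The only binding inequality is a + b > c, i.e. 546 − c > c, so c < 546/2; and c ≥ 546/3 since c is the largest side.
So 182 ≤ c ≤ 272. For each c, b runs from ⌈(546 − c)/2⌉ up to c (then a = 546 − b − c satisfies 1 ≤ a ≤ b automatically), giving c − ⌈(546 − c)/2⌉ + 1 choices.
Summing over c: 1 + 2 + 4 + 5 + … + 134 + 136  (91 terms, c = 182, …, 272) = 6211
Check (closed form: nearest integer to p²/48 for even p, (p+3)²/48 for odd p): 546²/48 = 298116/48 ≈ 6210.75 → 6211

6211 triangles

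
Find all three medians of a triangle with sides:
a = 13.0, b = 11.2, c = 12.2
Median formula: m_a = ½√(2b² + 2c² − a²) (and cyclically). a² = 169, b² = 125.44, c² = 148.84.
m_a = ½√(2·125.44 + 2·148.84 − 169) = ½√379.56 ≈ ½·19.4823 ≈ 9.74115
m_b = ½√(2·169 + 2·148.84 − 125.44) = ½√510.24 ≈ ½·22.5885 ≈ 11.2942
m_c = ½√(2·169 + 2·125.44 − 148.84) = ½√440.04 ≈ ½·20.9771 ≈ 10.4886

m_a = 9.741, m_b = 11.29, m_c = 10.49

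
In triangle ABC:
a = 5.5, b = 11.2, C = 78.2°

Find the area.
Two sides and the included angle (SAS): A = ½·a·b·sin(C) = ½·5.5·11.2·sin(78.2°)
sin(78.2°) ≈ 0.978867
A ≈ ½·61.6·0.978867 = 30.8·0.978867 ≈ 30.1491

Area = 30.15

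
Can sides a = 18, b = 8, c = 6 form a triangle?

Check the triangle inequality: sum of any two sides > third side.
a + b vs c: 18 + 8 = 26 > 6  ✓
a + c vs b: 18 + 6 = 24 > 8  ✓
b + c vs a: 8 + 6 = 14 ≤ 18  ✗

No: 8 + 6 = 14 is not > 18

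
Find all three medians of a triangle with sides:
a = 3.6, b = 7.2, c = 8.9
Median formula: m_a = ½√(2b² + 2c² − a²) (and cyclically). a² = 12.96, b² = 51.84, c² = 79.21.
m_a = ½√(2·51.84 + 2·79.21 − 12.96) = ½√249.14 ≈ ½·15.7842 ≈ 7.89208
m_b = ½√(2·12.96 + 2·79.21 − 51.84) = ½√132.5 ≈ ½·11.5109 ≈ 5.75543
m_c = ½√(2·12.96 + 2·51.84 − 79.21) = ½√50.39 ≈ ½·7.09859 ≈ 3.5493

m_a = 7.892, m_b = 5.755, m_c = 3.549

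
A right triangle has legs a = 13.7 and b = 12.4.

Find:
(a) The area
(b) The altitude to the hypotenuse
(a) The legs are perpendicular, so Area = ½·a·b = ½·13.7·12.4 = ½·169.88 = 84.94
(b) Hypotenuse c = √(a² + b²) = √(187.69 + 153.76) = √341.45 ≈ 18.4784
    Area = ½·c·h_c  ⇒  h_c = 2·Area/c = 169.88/18.4784 ≈ 9.19345

Area = 84.94, h_c = 9.193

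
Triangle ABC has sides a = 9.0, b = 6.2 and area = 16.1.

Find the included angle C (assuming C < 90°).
Area = ½·a·b·sin(C)  ⇒  sin(C) = 2·Area/(a·b) = 2·16.1/(9.0·6.2) = 32.2/55.8 ≈ 0.577061
C = arcsin(0.577061) ≈ 35.2441° (taking the acute solution since C < 90°)

C = 35.24°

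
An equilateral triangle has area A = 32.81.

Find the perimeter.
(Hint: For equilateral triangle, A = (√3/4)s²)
A = (√3/4)s²  ⇒  s² = 4A/√3 = 4·32.81/√3 = 131.24/1.73205 ≈ 75.7714
s ≈ √75.7714 ≈ 8.70468
Perimeter = 3s ≈ 3·8.70468 ≈ 26.114

Perimeter = 26.11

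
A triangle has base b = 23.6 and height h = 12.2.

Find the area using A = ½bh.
A = ½·b·h = ½·23.6·12.2 = ½·287.92 = 143.96

Area = 143.96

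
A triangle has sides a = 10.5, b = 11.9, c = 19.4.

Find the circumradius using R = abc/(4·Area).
First find the area with Heron's formula.
s = (10.5 + 11.9 + 19.4)/2 = 20.9
Area = √(s(s−a)(s−b)(s−c)) = √(20.9·10.4·9·1.5) ≈ √2934.36 ≈ 54.1697
abc = 10.5·11.9·19.4 = 2424.03
R = abc/(4·Area) ≈ 2424.03/(4·54.1697) = 2424.03/216.679 ≈ 11.1872

R = 11.19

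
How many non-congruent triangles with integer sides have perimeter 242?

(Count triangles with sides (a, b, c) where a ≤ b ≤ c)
Let a ≤ b ≤ c with a + b + c = 242. The only binding inequality is a + b > c, i.e. 242 − c > c, so c < 242/2; and c ≥ 242/3 since c is the largest side.
So 81 ≤ c ≤ 120. For each c, b runs from ⌈(242 − c)/2⌉ up to c (then a = 242 − b − c satisfies 1 ≤ a ≤ b automatically), giving c − ⌈(242 − c)/2⌉ + 1 choices.
Summing over c: 1 + 3 + 4 + 6 + … + 58 + 60  (40 terms, c = 81, …, 120) = 1220
Check (closed form: nearest integer to p²/48 for even p, (p+3)²/48 for odd p): 242²/48 = 58564/48 ≈ 1220.08 → 1220

1220 triangles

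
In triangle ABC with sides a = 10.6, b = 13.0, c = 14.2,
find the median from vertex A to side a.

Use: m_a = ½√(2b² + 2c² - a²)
m_a = ½√(2·13.0² + 2·14.2² − 10.6²) = ½√(2·169 + 2·201.64 − 112.36) = ½√(338 + 403.28 − 112.36) = ½√628.92
√628.92 ≈ 25.0783, so m_a ≈ 12.5391

m_a = 12.54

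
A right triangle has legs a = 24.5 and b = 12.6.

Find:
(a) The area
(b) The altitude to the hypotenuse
(a) The legs are perpendicular, so Area = ½·a·b = ½·24.5·12.6 = ½·308.7 = 154.35
(b) Hypotenuse c = √(a² + b²) = √(600.25 + 158.76) = √759.01 ≈ 27.5501
    Area = ½·c·h_c  ⇒  h_c = 2·Area/c = 308.7/27.5501 ≈ 11.205

Area = 154.35, h_c = 11.21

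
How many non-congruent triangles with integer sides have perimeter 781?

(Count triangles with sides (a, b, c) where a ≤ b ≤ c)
Let a ≤ b ≤ c with a + b + c = 781. The only binding inequality is a + b > c, i.e. 781 − c > c, so c < 781/2; and c ≥ 781/3 since c is the largest side.
So 261 ≤ c ≤ 390. For each c, b runs from ⌈(781 − c)/2⌉ up to c (then a = 781 − b − c satisfies 1 ≤ a ≤ b automatically), giving c − ⌈(781 − c)/2⌉ + 1 choices.
Summing over c: 2 + 3 + 5 + 6 + … + 194 + 195  (130 terms, c = 261, …, 390) = 12805
Check (closed form: nearest integer to p²/48 for even p, (p+3)²/48 for odd p): (781+3)²/48 = 784²/48 = 614656/48 ≈ 12805.33 → 12805

12805 triangles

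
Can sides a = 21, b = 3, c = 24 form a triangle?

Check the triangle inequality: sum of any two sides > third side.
a + b vs c: 21 + 3 = 24 ≤ 24  ✗
a + c vs b: 21 + 24 = 45 > 3  ✓
b + c vs a: 3 + 24 = 27 > 21  ✓

No: 21 + 3 = 24 is not > 24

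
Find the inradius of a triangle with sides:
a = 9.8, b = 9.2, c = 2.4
r = Area/s where s is the semi-perimeter.
s = (9.8 + 9.2 + 2.4)/2 = 21.4/2 = 10.7
Area = √(s(s−a)(s−b)(s−c)) = √(10.7·0.9·1.5·8.3) ≈ √119.894 ≈ 10.9496
r ≈ 10.9496/10.7 ≈ 1.02333

r = 1.023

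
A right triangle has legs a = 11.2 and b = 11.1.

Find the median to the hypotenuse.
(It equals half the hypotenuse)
Hypotenuse c = √(a² + b²) = √(125.44 + 123.21) = √248.65 ≈ 15.7686
Median to hypotenuse = c/2 ≈ 15.7686/2 ≈ 7.88432

Median = 7.884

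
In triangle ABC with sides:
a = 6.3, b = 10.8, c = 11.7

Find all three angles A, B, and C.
Law of cosines for each angle (a² = 39.69, b² = 116.64, c² = 136.89):
cos(A) = (b² + c² − a²)/(2bc) = (116.64 + 136.89 − 39.69)/(2·10.8·11.7) = 213.84/252.72 ≈ 0.846154  ⇒  A ≈ 32.2042°
cos(B) = (a² + c² − b²)/(2ac) = (39.69 + 136.89 − 116.64)/(2·6.3·11.7) = 59.94/147.42 ≈ 0.406593  ⇒  B ≈ 66.009°
cos(C) = (a² + b² − c²)/(2ab) = (39.69 + 116.64 − 136.89)/(2·6.3·10.8) = 19.44/136.08 ≈ 0.142857  ⇒  C ≈ 81.7868°
Check: A + B + C ≈ 180°

A = 32.2°, B = 66.01°, C = 81.79°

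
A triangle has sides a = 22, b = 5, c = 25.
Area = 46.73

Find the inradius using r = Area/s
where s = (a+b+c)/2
s = (22 + 5 + 25)/2 = 52/2 = 26
r = Area/s = 46.73/26 ≈ 1.79731

r = 1.797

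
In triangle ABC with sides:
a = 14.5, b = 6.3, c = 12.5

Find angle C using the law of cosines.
c² = a² + b² − 2ab·cos(C)  ⇒  cos(C) = (a² + b² − c²)/(2ab)
cos(C) = (14.5² + 6.3² − 12.5²)/(2·14.5·6.3) = (210.25 + 39.69 − 156.25)/182.7 = 93.69/182.7 ≈ 0.512808
C = arccos(0.512808) ≈ 59.149°

C = 59.15°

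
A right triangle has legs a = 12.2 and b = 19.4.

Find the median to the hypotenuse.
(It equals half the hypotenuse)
Hypotenuse c = √(a² + b²) = √(148.84 + 376.36) = √525.2 ≈ 22.9172
Median to hypotenuse = c/2 ≈ 22.9172/2 ≈ 11.4586

Median = 11.46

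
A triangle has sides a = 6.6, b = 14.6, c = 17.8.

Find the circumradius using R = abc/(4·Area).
First find the area with Heron's formula.
s = (6.6 + 14.6 + 17.8)/2 = 19.5
Area = √(s(s−a)(s−b)(s−c)) = √(19.5·12.9·4.9·1.7) ≈ √2095.41 ≈ 45.7757
abc = 6.6·14.6·17.8 = 1715.208
R = abc/(4·Area) ≈ 1715.208/(4·45.7757) = 1715.208/183.103 ≈ 9.36747

R = 9.367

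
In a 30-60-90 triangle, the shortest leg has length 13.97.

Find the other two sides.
In a 30-60-90 triangle the sides are in ratio 1 : √3 : 2 (short leg : long leg : hypotenuse).
Long leg = 13.97·√3 ≈ 13.97·1.73205 ≈ 24.1967
Hypotenuse = 2·13.97 = 27.94

Long leg = 13.97√3 = 24.2, Hypotenuse = 27.94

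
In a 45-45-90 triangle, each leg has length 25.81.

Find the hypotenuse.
In a 45-45-90 triangle the sides are in ratio 1 : 1 : √2, so hypotenuse = leg·√2.
Hypotenuse = 25.81·√2 ≈ 25.81·1.41421 ≈ 36.5009

Hypotenuse = 25.81√2 = 36.5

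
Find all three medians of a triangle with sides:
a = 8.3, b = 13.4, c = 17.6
Median formula: m_a = ½√(2b² + 2c² − a²) (and cyclically). a² = 68.89, b² = 179.56, c² = 309.76.
m_a = ½√(2·179.56 + 2·309.76 − 68.89) = ½√909.75 ≈ ½·30.1621 ≈ 15.081
m_b = ½√(2·68.89 + 2·309.76 − 179.56) = ½√577.74 ≈ ½·24.0362 ≈ 12.0181
m_c = ½√(2·68.89 + 2·179.56 − 309.76) = ½√187.14 ≈ ½·13.6799 ≈ 6.83996

m_a = 15.08, m_b = 12.02, m_c = 6.84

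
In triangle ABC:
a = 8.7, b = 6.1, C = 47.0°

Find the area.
Two sides and the included angle (SAS): A = ½·a·b·sin(C) = ½·8.7·6.1·sin(47.0°)
sin(47.0°) ≈ 0.731354
A ≈ ½·53.07·0.731354 = 26.535·0.731354 ≈ 19.4065

Area = 19.41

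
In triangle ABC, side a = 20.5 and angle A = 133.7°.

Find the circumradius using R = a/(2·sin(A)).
R = a/(2·sin(A)) = 20.5/(2·sin(133.7°))
sin(133.7°) ≈ 0.722967
R ≈ 20.5/(2·0.722967) = 20.5/1.44593 ≈ 14.1777

R = 14.18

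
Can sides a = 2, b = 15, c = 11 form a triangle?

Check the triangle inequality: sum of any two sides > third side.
a + b vs c: 2 + 15 = 17 > 11  ✓
a + c vs b: 2 + 11 = 13 ≤ 15  ✗
b + c vs a: 15 + 11 = 26 > 2  ✓

No: 2 + 11 = 13 is not > 15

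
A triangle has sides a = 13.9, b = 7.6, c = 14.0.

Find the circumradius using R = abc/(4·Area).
First find the area with Heron's formula.
s = (13.9 + 7.6 + 14.0)/2 = 17.75
Area = √(s(s−a)(s−b)(s−c)) = √(17.75·3.85·10.15·3.75) ≈ √2601.1 ≈ 51.0009
abc = 13.9·7.6·14.0 = 1478.96
R = abc/(4·Area) ≈ 1478.96/(4·51.0009) = 1478.96/204.004 ≈ 7.24967

R = 7.25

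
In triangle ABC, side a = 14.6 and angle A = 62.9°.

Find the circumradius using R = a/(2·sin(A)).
R = a/(2·sin(A)) = 14.6/(2·sin(62.9°))
sin(62.9°) ≈ 0.890213
R ≈ 14.6/(2·0.890213) = 14.6/1.78043 ≈ 8.20029

R = 8.2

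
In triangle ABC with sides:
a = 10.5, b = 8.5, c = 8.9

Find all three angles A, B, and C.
Law of cosines for each angle (a² = 110.25, b² = 72.25, c² = 79.21):
cos(A) = (b² + c² − a²)/(2bc) = (72.25 + 79.21 − 110.25)/(2·8.5·8.9) = 41.21/151.3 ≈ 0.272373  ⇒  A ≈ 74.1945°
cos(B) = (a² + c² − b²)/(2ac) = (110.25 + 79.21 − 72.25)/(2·10.5·8.9) = 117.21/186.9 ≈ 0.627127  ⇒  B ≈ 51.1615°
cos(C) = (a² + b² − c²)/(2ab) = (110.25 + 72.25 − 79.21)/(2·10.5·8.5) = 103.29/178.5 ≈ 0.578655  ⇒  C ≈ 54.644°
Check: A + B + C ≈ 180°

A = 74.19°, B = 51.16°, C = 54.64°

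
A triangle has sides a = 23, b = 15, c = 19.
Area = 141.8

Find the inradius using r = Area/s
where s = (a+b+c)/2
s = (23 + 15 + 19)/2 = 57/2 = 28.5
r = Area/s = 141.8/28.5 ≈ 4.97544

r = 4.975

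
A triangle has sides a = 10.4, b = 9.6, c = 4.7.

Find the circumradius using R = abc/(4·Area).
First find the area with Heron's formula.
s = (10.4 + 9.6 + 4.7)/2 = 12.35
Area = √(s(s−a)(s−b)(s−c)) = √(12.35·1.95·2.75·7.65) ≈ √506.636 ≈ 22.5086
abc = 10.4·9.6·4.7 = 469.248
R = abc/(4·Area) ≈ 469.248/(4·22.5086) = 469.248/90.0343 ≈ 5.21188

R = 5.212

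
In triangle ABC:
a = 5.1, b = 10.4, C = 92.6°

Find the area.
Two sides and the included angle (SAS): A = ½·a·b·sin(C) = ½·5.1·10.4·sin(92.6°)
sin(92.6°) ≈ 0.998971
A ≈ ½·53.04·0.998971 = 26.52·0.998971 ≈ 26.4927

Area = 26.49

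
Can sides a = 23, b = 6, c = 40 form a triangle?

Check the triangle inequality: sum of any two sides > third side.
a + b vs c: 23 + 6 = 29 ≤ 40  ✗
a + c vs b: 23 + 40 = 63 > 6  ✓
b + c vs a: 6 + 40 = 46 > 23  ✓

No: 23 + 6 = 29 is not > 40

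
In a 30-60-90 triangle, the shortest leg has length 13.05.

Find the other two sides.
In a 30-60-90 triangle the sides are in ratio 1 : √3 : 2 (short leg : long leg : hypotenuse).
Long leg = 13.05·√3 ≈ 13.05·1.73205 ≈ 22.6033
Hypotenuse = 2·13.05 = 26.1

Long leg = 13.05√3 = 22.6, Hypotenuse = 26.1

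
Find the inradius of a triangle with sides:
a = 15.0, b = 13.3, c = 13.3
r = Area/s where s is the semi-perimeter.
s = (15.0 + 13.3 + 13.3)/2 = 41.6/2 = 20.8
Area = √(s(s−a)(s−b)(s−c)) = √(20.8·5.8·7.5·7.5) ≈ √6786 ≈ 82.3772
r ≈ 82.3772/20.8 ≈ 3.96044

r = 3.96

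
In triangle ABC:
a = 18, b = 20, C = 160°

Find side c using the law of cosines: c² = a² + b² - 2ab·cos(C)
c² = 18² + 20² − 2·18·20·cos(160°)
cos(160°) ≈ -0.939693
c² ≈ 324 + 400 − 720·(-0.939693) ≈ 724 + 676.579 ≈ 1400.58
c ≈ √1400.58 ≈ 37.4243

c = 37.42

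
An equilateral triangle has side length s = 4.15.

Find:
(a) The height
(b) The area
(a) The height splits the triangle into two 30-60-90 halves: h = s·√3/2 = 4.15·1.73205/2 ≈ 7.18801/2 ≈ 3.59401
(b) Area = (√3/4)·s² = (√3/4)·4.15² = (√3/4)·17.2225 ≈ 0.433013·17.2225 ≈ 7.45756

Height = 3.594, Area = 7.458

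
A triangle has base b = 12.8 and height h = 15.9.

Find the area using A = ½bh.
A = ½·b·h = ½·12.8·15.9 = ½·203.52 = 101.76

Area = 101.76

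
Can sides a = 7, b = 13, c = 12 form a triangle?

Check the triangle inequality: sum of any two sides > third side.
a + b vs c: 7 + 13 = 20 > 12  ✓
a + c vs b: 7 + 12 = 19 > 13  ✓
b + c vs a: 13 + 12 = 25 > 7  ✓

Yes, triangle inequality satisfied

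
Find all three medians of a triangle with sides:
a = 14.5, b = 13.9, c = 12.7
Median formula: m_a = ½√(2b² + 2c² − a²) (and cyclically). a² = 210.25, b² = 193.21, c² = 161.29.
m_a = ½√(2·193.21 + 2·161.29 − 210.25) = ½√498.75 ≈ ½·22.3327 ≈ 11.1664
m_b = ½√(2·210.25 + 2·161.29 − 193.21) = ½√549.87 ≈ ½·23.4493 ≈ 11.7247
m_c = ½√(2·210.25 + 2·193.21 − 161.29) = ½√645.63 ≈ ½·25.4093 ≈ 12.7046

m_a = 11.17, m_b = 11.72, m_c = 12.7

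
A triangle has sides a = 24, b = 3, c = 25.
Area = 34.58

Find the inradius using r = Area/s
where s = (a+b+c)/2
s = (24 + 3 + 25)/2 = 52/2 = 26
r = Area/s = 34.58/26 ≈ 1.33

r = 1.33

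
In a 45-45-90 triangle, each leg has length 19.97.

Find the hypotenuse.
In a 45-45-90 triangle the sides are in ratio 1 : 1 : √2, so hypotenuse = leg·√2.
Hypotenuse = 19.97·√2 ≈ 19.97·1.41421 ≈ 28.2418

Hypotenuse = 19.97√2 = 28.24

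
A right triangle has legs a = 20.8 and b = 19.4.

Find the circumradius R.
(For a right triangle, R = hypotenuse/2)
Hypotenuse c = √(a² + b²) = √(432.64 + 376.36) = √809 ≈ 28.4429
R = c/2 ≈ 28.4429/2 ≈ 14.2215

R = 14.22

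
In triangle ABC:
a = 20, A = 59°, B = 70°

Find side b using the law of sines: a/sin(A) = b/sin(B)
a/sin(A) = b/sin(B)  ⇒  b = a·sin(B)/sin(A) = 20·sin(70°)/sin(59°)
sin(70°) ≈ 0.939693, sin(59°) ≈ 0.857167
b ≈ 20·0.939693/0.857167 ≈ 18.7939/0.857167 ≈ 21.9255

b = 21.93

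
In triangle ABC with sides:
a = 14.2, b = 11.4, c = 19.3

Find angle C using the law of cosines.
c² = a² + b² − 2ab·cos(C)  ⇒  cos(C) = (a² + b² − c²)/(2ab)
cos(C) = (14.2² + 11.4² − 19.3²)/(2·14.2·11.4) = (201.64 + 129.96 − 372.49)/323.76 = -40.89/323.76 ≈ -0.126297
C = arccos(-0.126297) ≈ 97.2557°

C = 97.26°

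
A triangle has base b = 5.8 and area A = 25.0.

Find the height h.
A = ½·b·h  ⇒  h = 2A/b = 2·25.0/5.8 = 50/5.8 ≈ 8.62069

h = 8.621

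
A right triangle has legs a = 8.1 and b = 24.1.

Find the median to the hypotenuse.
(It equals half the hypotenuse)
Hypotenuse c = √(a² + b²) = √(65.61 + 580.81) = √646.42 ≈ 25.4248
Median to hypotenuse = c/2 ≈ 25.4248/2 ≈ 12.7124

Median = 12.71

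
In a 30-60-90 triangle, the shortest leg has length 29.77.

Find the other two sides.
In a 30-60-90 triangle the sides are in ratio 1 : √3 : 2 (short leg : long leg : hypotenuse).
Long leg = 29.77·√3 ≈ 29.77·1.73205 ≈ 51.5632
Hypotenuse = 2·29.77 = 59.54

Long leg = 29.77√3 = 51.56, Hypotenuse = 59.54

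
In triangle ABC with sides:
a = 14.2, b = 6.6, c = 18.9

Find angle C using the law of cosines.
c² = a² + b² − 2ab·cos(C)  ⇒  cos(C) = (a² + b² − c²)/(2ab)
cos(C) = (14.2² + 6.6² − 18.9²)/(2·14.2·6.6) = (201.64 + 43.56 − 357.21)/187.44 = -112.01/187.44 ≈ -0.597578
C = arccos(-0.597578) ≈ 126.697°

C = 126.7°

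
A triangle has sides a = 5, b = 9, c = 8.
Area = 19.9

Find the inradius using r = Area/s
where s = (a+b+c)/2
s = (5 + 9 + 8)/2 = 22/2 = 11
r = Area/s = 19.9/11 ≈ 1.80909

r = 1.809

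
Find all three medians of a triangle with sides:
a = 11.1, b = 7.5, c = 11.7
Median formula: m_a = ½√(2b² + 2c² − a²) (and cyclically). a² = 123.21, b² = 56.25, c² = 136.89.
m_a = ½√(2·56.25 + 2·136.89 − 123.21) = ½√263.07 ≈ ½·16.2194 ≈ 8.10972
m_b = ½√(2·123.21 + 2·136.89 − 56.25) = ½√463.95 ≈ ½·21.5395 ≈ 10.7697
m_c = ½√(2·123.21 + 2·56.25 − 136.89) = ½√222.03 ≈ ½·14.9007 ≈ 7.45034

m_a = 8.11, m_b = 10.77, m_c = 7.45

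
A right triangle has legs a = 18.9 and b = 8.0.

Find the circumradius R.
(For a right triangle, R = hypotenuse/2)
Hypotenuse c = √(a² + b²) = √(357.21 + 64) = √421.21 ≈ 20.5234
R = c/2 ≈ 20.5234/2 ≈ 10.2617

R = 10.26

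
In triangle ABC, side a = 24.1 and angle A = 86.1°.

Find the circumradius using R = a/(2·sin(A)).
R = a/(2·sin(A)) = 24.1/(2·sin(86.1°))
sin(86.1°) ≈ 0.997684
R ≈ 24.1/(2·0.997684) = 24.1/1.99537 ≈ 12.078

R = 12.08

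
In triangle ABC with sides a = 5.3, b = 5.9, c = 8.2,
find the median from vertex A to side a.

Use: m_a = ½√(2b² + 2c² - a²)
m_a = ½√(2·5.9² + 2·8.2² − 5.3²) = ½√(2·34.81 + 2·67.24 − 28.09) = ½√(69.62 + 134.48 − 28.09) = ½√176.01
√176.01 ≈ 13.2669, so m_a ≈ 6.63344

m_a = 6.633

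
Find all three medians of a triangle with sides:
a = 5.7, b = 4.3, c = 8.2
Median formula: m_a = ½√(2b² + 2c² − a²) (and cyclically). a² = 32.49, b² = 18.49, c² = 67.24.
m_a = ½√(2·18.49 + 2·67.24 − 32.49) = ½√138.97 ≈ ½·11.7886 ≈ 5.89428
m_b = ½√(2·32.49 + 2·67.24 − 18.49) = ½√180.97 ≈ ½·13.4525 ≈ 6.72625
m_c = ½√(2·32.49 + 2·18.49 − 67.24) = ½√34.72 ≈ ½·5.89237 ≈ 2.94618

m_a = 5.894, m_b = 6.726, m_c = 2.946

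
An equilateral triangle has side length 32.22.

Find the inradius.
r = Area/s with s the semi-perimeter.
Area = (√3/4)·32.22² = (√3/4)·1038.1284 ≈ 0.433013·1038.1284 ≈ 449.523
s = 3·32.22/2 = 48.33
r ≈ 449.523/48.33 ≈ 9.30111
(Equivalently r = side/(2√3) = 32.22/3.4641 ≈ 9.30111.)

r = 9.301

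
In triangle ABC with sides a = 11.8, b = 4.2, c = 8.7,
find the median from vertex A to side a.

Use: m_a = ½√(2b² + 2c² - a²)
m_a = ½√(2·4.2² + 2·8.7² − 11.8²) = ½√(2·17.64 + 2·75.69 − 139.24) = ½√(35.28 + 151.38 − 139.24) = ½√47.42
√47.42 ≈ 6.88622, so m_a ≈ 3.44311

m_a = 3.443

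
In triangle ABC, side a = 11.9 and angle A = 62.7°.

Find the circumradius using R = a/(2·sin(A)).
R = a/(2·sin(A)) = 11.9/(2·sin(62.7°))
sin(62.7°) ≈ 0.888617
R ≈ 11.9/(2·0.888617) = 11.9/1.77723 ≈ 6.6958

R = 6.696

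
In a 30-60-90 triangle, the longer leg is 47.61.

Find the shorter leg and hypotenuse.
In a 30-60-90 triangle the sides are in ratio 1 : √3 : 2, so short leg = long leg/√3 and hypotenuse = 2·(short leg).
Short leg = 47.61/√3 ≈ 47.61/1.73205 ≈ 27.4876
Hypotenuse = 2·27.4876 ≈ 54.9753

Short leg = 27.49, Hypotenuse = 54.98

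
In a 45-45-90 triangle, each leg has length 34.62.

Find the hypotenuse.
In a 45-45-90 triangle the sides are in ratio 1 : 1 : √2, so hypotenuse = leg·√2.
Hypotenuse = 34.62·√2 ≈ 34.62·1.41421 ≈ 48.9601

Hypotenuse = 34.62√2 = 48.96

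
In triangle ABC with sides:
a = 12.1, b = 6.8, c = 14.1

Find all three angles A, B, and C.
Law of cosines for each angle (a² = 146.41, b² = 46.24, c² = 198.81):
cos(A) = (b² + c² − a²)/(2bc) = (46.24 + 198.81 − 146.41)/(2·6.8·14.1) = 98.64/191.76 ≈ 0.514393  ⇒  A ≈ 59.0431°
cos(B) = (a² + c² − b²)/(2ac) = (146.41 + 198.81 − 46.24)/(2·12.1·14.1) = 298.98/341.22 ≈ 0.876209  ⇒  B ≈ 28.8116°
cos(C) = (a² + b² − c²)/(2ab) = (146.41 + 46.24 − 198.81)/(2·12.1·6.8) = -6.16/164.56 ≈ -0.0374332  ⇒  C ≈ 92.1453°
Check: A + B + C ≈ 180°

A = 59.04°, B = 28.81°, C = 92.15°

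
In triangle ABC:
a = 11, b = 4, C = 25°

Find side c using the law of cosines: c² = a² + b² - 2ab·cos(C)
c² = 11² + 4² − 2·11·4·cos(25°)
cos(25°) ≈ 0.906308
c² ≈ 121 + 16 − 88·(0.906308) ≈ 137 − 79.7551 ≈ 57.2449
c ≈ √57.2449 ≈ 7.56604

c = 7.566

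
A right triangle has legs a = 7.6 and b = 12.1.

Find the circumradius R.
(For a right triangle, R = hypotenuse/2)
Hypotenuse c = √(a² + b²) = √(57.76 + 146.41) = √204.17 ≈ 14.2888
R = c/2 ≈ 14.2888/2 ≈ 7.1444

R = 7.144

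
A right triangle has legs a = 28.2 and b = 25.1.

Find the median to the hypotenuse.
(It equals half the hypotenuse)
Hypotenuse c = √(a² + b²) = √(795.24 + 630.01) = √1425.25 ≈ 37.7525
Median to hypotenuse = c/2 ≈ 37.7525/2 ≈ 18.8762

Median = 18.88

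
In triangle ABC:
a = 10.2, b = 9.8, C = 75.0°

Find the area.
Two sides and the included angle (SAS): A = ½·a·b·sin(C) = ½·10.2·9.8·sin(75.0°)
sin(75.0°) ≈ 0.965926
A ≈ ½·99.96·0.965926 = 49.98·0.965926 ≈ 48.277

Area = 48.28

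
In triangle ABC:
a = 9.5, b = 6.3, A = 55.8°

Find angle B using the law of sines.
a/sin(A) = b/sin(B)  ⇒  sin(B) = b·sin(A)/a = 6.3·sin(55.8°)/9.5
sin(55.8°) ≈ 0.827081
sin(B) ≈ 6.3·0.827081/9.5 ≈ 5.21061/9.5 ≈ 0.548485
B = arcsin(0.548485) ≈ 33.2631°
(Since b ≤ a we need B ≤ A, so the obtuse alternative 180° − 33.2631° ≈ 146.737° is rejected.)

B = 33.26°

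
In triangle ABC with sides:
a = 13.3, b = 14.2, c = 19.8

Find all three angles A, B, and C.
Law of cosines for each angle (a² = 176.89, b² = 201.64, c² = 392.04):
cos(A) = (b² + c² − a²)/(2bc) = (201.64 + 392.04 − 176.89)/(2·14.2·19.8) = 416.79/562.32 ≈ 0.741197  ⇒  A ≈ 42.1665°
cos(B) = (a² + c² − b²)/(2ac) = (176.89 + 392.04 − 201.64)/(2·13.3·19.8) = 367.29/526.68 ≈ 0.697368  ⇒  B ≈ 45.7837°
cos(C) = (a² + b² − c²)/(2ab) = (176.89 + 201.64 − 392.04)/(2·13.3·14.2) = -13.51/377.72 ≈ -0.0357672  ⇒  C ≈ 92.0497°
Check: A + B + C ≈ 180°

A = 42.17°, B = 45.78°, C = 92.05°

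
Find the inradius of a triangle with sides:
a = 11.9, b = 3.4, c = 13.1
r = Area/s where s is the semi-perimeter.
s = (11.9 + 3.4 + 13.1)/2 = 28.4/2 = 14.2
Area = √(s(s−a)(s−b)(s−c)) = √(14.2·2.3·10.8·1.1) ≈ √388.001 ≈ 19.6977
r ≈ 19.6977/14.2 ≈ 1.38716

r = 1.387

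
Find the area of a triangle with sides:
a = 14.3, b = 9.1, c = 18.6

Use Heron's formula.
s = (14.3 + 9.1 + 18.6)/2 = 42/2 = 21
s − a = 6.7, s − b = 11.9, s − c = 2.4
s(s−a)(s−b)(s−c) = 21·6.7·11.9·2.4 ≈ 4018.39
Area = √4018.39 ≈ 63.3908

Area = 63.39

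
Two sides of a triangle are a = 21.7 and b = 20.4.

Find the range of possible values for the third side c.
Triangle inequality: |a − b| < c < a + b
|a − b| = |21.7 − 20.4| = 1.3
a + b = 21.7 + 20.4 = 42.1

1.3 < c < 42.1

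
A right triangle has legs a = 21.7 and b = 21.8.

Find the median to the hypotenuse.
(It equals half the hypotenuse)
Hypotenuse c = √(a² + b²) = √(470.89 + 475.24) = √946.13 ≈ 30.7592
Median to hypotenuse = c/2 ≈ 30.7592/2 ≈ 15.3796

Median = 15.38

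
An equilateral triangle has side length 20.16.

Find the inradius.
r = Area/s with s the semi-perimeter.
Area = (√3/4)·20.16² = (√3/4)·406.4256 ≈ 0.433013·406.4256 ≈ 175.987
s = 3·20.16/2 = 30.24
r ≈ 175.987/30.24 ≈ 5.81969
(Equivalently r = side/(2√3) = 20.16/3.4641 ≈ 5.81969.)

r = 5.82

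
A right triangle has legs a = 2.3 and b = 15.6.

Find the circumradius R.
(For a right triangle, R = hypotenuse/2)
Hypotenuse c = √(a² + b²) = √(5.29 + 243.36) = √248.65 ≈ 15.7686
R = c/2 ≈ 15.7686/2 ≈ 7.88432

R = 7.884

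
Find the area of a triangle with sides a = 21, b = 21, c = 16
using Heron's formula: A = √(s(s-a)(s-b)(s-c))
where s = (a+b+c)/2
s = (21 + 21 + 16)/2 = 58/2 = 29
s − a = 8, s − b = 8, s − c = 13
s(s−a)(s−b)(s−c) = 29·8·8·13 = 24128
Area = √24128 ≈ 155.332

s = 29.0, Area = 155.3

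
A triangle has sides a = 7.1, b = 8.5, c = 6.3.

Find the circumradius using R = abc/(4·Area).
First find the area with Heron's formula.
s = (7.1 + 8.5 + 6.3)/2 = 10.95
Area = √(s(s−a)(s−b)(s−c)) = √(10.95·3.85·2.45·4.65) ≈ √480.279 ≈ 21.9153
abc = 7.1·8.5·6.3 = 380.205
R = abc/(4·Area) ≈ 380.205/(4·21.9153) = 380.205/87.6611 ≈ 4.33721

R = 4.337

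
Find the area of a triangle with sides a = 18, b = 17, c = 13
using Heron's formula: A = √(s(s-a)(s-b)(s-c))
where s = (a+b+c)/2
s = (18 + 17 + 13)/2 = 48/2 = 24
s − a = 6, s − b = 7, s − c = 11
s(s−a)(s−b)(s−c) = 24·6·7·11 = 11088
Area = √11088 ≈ 105.3

s = 24.0, Area = 105.3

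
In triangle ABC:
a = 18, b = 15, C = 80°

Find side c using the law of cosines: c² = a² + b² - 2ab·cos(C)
c² = 18² + 15² − 2·18·15·cos(80°)
cos(80°) ≈ 0.173648
c² ≈ 324 + 225 − 540·(0.173648) ≈ 549 − 93.77 ≈ 455.23
c ≈ √455.23 ≈ 21.3361

c = 21.34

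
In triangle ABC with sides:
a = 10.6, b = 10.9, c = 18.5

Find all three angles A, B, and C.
Law of cosines for each angle (a² = 112.36, b² = 118.81, c² = 342.25):
cos(A) = (b² + c² − a²)/(2bc) = (118.81 + 342.25 − 112.36)/(2·10.9·18.5) = 348.7/403.3 ≈ 0.864617  ⇒  A ≈ 30.161°
cos(B) = (a² + c² − b²)/(2ac) = (112.36 + 342.25 − 118.81)/(2·10.6·18.5) = 335.8/392.2 ≈ 0.856196  ⇒  B ≈ 31.1079°
cos(C) = (a² + b² − c²)/(2ab) = (112.36 + 118.81 − 342.25)/(2·10.6·10.9) = -111.08/231.08 ≈ -0.480699  ⇒  C ≈ 118.731°
Check: A + B + C ≈ 180°

A = 30.16°, B = 31.11°, C = 118.7°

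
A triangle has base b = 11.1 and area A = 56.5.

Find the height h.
A = ½·b·h  ⇒  h = 2A/b = 2·56.5/11.1 = 113/11.1 ≈ 10.1802

h = 10.18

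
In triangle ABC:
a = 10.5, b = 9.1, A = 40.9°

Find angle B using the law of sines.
a/sin(A) = b/sin(B)  ⇒  sin(B) = b·sin(A)/a = 9.1·sin(40.9°)/10.5
sin(40.9°) ≈ 0.654741
sin(B) ≈ 9.1·0.654741/10.5 ≈ 5.95814/10.5 ≈ 0.567442
B = arcsin(0.567442) ≈ 34.572°
(Since b ≤ a we need B ≤ A, so the obtuse alternative 180° − 34.572° ≈ 145.428° is rejected.)

B = 34.57°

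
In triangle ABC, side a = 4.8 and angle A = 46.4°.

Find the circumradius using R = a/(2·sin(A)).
R = a/(2·sin(A)) = 4.8/(2·sin(46.4°))
sin(46.4°) ≈ 0.724172
R ≈ 4.8/(2·0.724172) = 4.8/1.44834 ≈ 3.31413

R = 3.314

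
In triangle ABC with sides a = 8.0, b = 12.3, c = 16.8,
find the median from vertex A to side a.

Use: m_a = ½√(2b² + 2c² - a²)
m_a = ½√(2·12.3² + 2·16.8² − 8.0²) = ½√(2·151.29 + 2·282.24 − 64) = ½√(302.58 + 564.48 − 64) = ½√803.06
√803.06 ≈ 28.3383, so m_a ≈ 14.1692

m_a = 14.17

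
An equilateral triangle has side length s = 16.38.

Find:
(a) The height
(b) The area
(a) The height splits the triangle into two 30-60-90 halves: h = s·√3/2 = 16.38·1.73205/2 ≈ 28.371/2 ≈ 14.1855
(b) Area = (√3/4)·s² = (√3/4)·16.38² = (√3/4)·268.3044 ≈ 0.433013·268.3044 ≈ 116.179

Height = 14.19, Area = 116.2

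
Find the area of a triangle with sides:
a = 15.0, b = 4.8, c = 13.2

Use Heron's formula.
s = (15.0 + 4.8 + 13.2)/2 = 33/2 = 16.5
s − a = 1.5, s − b = 11.7, s − c = 3.3
s(s−a)(s−b)(s−c) = 16.5·1.5·11.7·3.3 ≈ 955.597
Area = √955.597 ≈ 30.9127

Area = 30.91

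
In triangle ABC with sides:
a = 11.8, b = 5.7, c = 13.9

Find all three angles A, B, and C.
Law of cosines for each angle (a² = 139.24, b² = 32.49, c² = 193.21):
cos(A) = (b² + c² − a²)/(2bc) = (32.49 + 193.21 − 139.24)/(2·5.7·13.9) = 86.46/158.46 ≈ 0.545627  ⇒  A ≈ 56.9325°
cos(B) = (a² + c² − b²)/(2ac) = (139.24 + 193.21 − 32.49)/(2·11.8·13.9) = 299.96/328.04 ≈ 0.914401  ⇒  B ≈ 23.8792°
cos(C) = (a² + b² − c²)/(2ab) = (139.24 + 32.49 − 193.21)/(2·11.8·5.7) = -21.48/134.52 ≈ -0.159679  ⇒  C ≈ 99.1883°
Check: A + B + C ≈ 180°

A = 56.93°, B = 23.88°, C = 99.19°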